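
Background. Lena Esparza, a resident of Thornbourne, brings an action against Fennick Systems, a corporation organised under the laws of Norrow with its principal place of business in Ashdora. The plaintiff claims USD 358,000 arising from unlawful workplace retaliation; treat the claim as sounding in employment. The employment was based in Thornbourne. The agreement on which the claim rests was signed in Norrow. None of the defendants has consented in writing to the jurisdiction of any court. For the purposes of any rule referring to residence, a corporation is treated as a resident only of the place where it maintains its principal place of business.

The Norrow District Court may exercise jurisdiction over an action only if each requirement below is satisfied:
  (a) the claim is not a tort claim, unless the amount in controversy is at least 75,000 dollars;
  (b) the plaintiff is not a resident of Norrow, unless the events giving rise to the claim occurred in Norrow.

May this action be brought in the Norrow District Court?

The Norrow District Court:
  (a) The claim is an employment claim, not a tort claim. Condition met.
  (b) The plaintiff resides in Thornbourne, which is not Norrow. Satisfied.
  → Jurisdiction lies.

Yes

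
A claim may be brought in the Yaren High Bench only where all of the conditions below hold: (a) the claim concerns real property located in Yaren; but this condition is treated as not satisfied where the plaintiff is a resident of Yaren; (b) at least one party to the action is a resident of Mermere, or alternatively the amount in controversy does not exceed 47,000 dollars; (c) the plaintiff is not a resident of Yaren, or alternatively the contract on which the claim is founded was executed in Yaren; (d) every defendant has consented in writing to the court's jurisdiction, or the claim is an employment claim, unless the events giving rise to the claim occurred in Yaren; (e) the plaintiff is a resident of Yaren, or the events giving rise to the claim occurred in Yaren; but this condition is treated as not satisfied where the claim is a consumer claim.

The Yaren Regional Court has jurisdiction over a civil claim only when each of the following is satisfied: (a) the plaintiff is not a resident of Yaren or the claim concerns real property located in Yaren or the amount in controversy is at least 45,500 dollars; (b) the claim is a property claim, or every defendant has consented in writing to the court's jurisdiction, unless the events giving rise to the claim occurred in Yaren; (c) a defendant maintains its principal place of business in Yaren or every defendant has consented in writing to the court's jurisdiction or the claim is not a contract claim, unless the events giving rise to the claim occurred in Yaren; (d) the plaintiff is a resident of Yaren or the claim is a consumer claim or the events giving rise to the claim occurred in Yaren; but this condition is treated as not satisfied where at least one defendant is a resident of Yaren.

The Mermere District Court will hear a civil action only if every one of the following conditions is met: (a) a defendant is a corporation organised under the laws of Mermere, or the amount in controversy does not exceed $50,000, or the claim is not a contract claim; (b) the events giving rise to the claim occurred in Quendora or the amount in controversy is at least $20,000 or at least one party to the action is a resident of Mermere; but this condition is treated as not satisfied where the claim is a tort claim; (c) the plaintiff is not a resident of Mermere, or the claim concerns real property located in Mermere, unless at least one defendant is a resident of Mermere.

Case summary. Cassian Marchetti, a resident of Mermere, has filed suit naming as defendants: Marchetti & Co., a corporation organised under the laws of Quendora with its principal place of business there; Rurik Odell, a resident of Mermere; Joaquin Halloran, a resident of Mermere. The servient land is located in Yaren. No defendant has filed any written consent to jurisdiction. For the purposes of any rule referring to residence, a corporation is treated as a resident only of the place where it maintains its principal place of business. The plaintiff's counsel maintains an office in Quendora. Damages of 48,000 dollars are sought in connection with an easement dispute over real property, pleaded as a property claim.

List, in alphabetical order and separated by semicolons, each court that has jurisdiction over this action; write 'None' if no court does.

the Mermere District Court; the Yaren High Bench; the Yaren Regional Court

The Yaren High Bench:
  (a) The property lies in Yaren. The exception is not triggered, since the plaintiff resides in Mermere, not Yaren. Met.
  (b) Cassian Marchetti resides in Mermere, so this disjunct is met. Satisfied.
  (c) The plaintiff resides in Mermere, which is not Yaren, so this disjunct is met. Satisfied.
  (d) No such written consent has been filed; the claim is a property claim, not an employment claim — every alternative fails. But the operative events occurred in Yaren, and the 'unless' clause therefore excuses the requirement. Met.
  (e) The operative events occurred in Yaren, so one alternative holds. The exception is not triggered, since the claim is a property claim, not a consumer claim. Met.
  → Jurisdiction lies.
The Yaren Regional Court:
  (a) The plaintiff resides in Mermere, which is not Yaren — that alternative is enough. Condition met.
  (b) The claim is a property claim — that alternative is enough. Condition met.
  (c) The claim is a property claim, not a contract claim, which satisfies one of the alternatives. Met.
  (d) The operative events occurred in Yaren — that alternative is enough. The carve-out does not apply: no defendant resides in Yaren (they reside in Quendora, Mermere, Mermere). Satisfied.
  → The court has jurisdiction.
The Mermere District Court:
  (a) The amount in controversy is USD 48,000, within the 50,000 dollars ceiling, so this disjunct is met. Condition met.
  (b) The amount in controversy is USD 48,000, which meets the USD 20,000 floor, which satisfies one of the alternatives. The exception is not triggered, since the claim is a property claim, not a tort claim. Met.
  (c) The plaintiff resides in Mermere; the property lies in Yaren, not Mermere — every alternative fails. However, Rurik Odell resides in Mermere, so the 'unless' proviso supplies this condition. Satisfied.
  → Jurisdiction lies.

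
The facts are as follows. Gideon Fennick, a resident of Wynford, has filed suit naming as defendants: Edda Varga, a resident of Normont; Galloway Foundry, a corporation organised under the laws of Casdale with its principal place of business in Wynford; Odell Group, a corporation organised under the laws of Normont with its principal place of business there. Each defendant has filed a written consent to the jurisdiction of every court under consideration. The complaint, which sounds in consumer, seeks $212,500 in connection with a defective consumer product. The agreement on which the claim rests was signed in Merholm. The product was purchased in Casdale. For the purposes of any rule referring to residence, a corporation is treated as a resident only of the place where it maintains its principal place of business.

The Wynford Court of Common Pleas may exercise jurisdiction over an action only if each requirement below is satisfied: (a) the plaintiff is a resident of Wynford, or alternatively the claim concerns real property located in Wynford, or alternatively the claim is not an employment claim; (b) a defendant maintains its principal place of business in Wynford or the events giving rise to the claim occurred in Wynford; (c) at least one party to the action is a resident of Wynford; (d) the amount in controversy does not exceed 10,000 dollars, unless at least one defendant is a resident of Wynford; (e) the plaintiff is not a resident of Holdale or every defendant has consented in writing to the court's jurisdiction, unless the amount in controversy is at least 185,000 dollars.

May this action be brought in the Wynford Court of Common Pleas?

Yes

The Wynford Court of Common Pleas:
  (a) The plaintiff resides in Wynford, which satisfies one of the alternatives. Condition met.
  (b) Galloway Foundry has its principal place of business in Wynford, so one alternative holds. Met.
  (c) Gideon Fennick resides in Wynford. Condition met.
  (d) The amount in controversy is 212,500 dollars, above the USD 10,000 ceiling. However, Galloway Foundry resides in Wynford, so the 'unless' proviso supplies this condition. Satisfied.
  (e) The plaintiff resides in Wynford, which is not Holdale, which satisfies one of the alternatives. Met.
  → Jurisdiction lies.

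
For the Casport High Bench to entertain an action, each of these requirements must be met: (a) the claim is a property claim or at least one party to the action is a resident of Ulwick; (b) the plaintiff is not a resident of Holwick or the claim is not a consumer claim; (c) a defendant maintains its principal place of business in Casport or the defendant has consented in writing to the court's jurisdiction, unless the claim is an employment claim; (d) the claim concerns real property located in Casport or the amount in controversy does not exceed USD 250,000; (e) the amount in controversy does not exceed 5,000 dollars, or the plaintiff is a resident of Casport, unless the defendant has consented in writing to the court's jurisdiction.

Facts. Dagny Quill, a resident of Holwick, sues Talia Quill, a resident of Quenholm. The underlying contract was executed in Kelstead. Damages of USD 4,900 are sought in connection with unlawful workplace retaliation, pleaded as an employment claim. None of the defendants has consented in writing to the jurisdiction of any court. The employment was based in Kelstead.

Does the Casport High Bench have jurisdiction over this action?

No

The Casport High Bench:
  (a) The claim is an employment claim, not a property claim; no party resides in Ulwick — every alternative fails. Not satisfied.
  (b) The claim is an employment claim, not a consumer claim, so one alternative holds. Satisfied.
  (c) No defendant is a corporation; no such written consent has been filed — none of the alternatives is met. But the claim is an employment claim, and the 'unless' clause therefore excuses the requirement. Condition met.
  (d) The amount in controversy is 4,900 dollars, within the $250,000 ceiling, so this disjunct is met. Satisfied.
  (e) The amount in controversy is 4,900 dollars, within the 5,000 dollars ceiling, which satisfies one of the alternatives. Met.
  → The court lacks jurisdiction.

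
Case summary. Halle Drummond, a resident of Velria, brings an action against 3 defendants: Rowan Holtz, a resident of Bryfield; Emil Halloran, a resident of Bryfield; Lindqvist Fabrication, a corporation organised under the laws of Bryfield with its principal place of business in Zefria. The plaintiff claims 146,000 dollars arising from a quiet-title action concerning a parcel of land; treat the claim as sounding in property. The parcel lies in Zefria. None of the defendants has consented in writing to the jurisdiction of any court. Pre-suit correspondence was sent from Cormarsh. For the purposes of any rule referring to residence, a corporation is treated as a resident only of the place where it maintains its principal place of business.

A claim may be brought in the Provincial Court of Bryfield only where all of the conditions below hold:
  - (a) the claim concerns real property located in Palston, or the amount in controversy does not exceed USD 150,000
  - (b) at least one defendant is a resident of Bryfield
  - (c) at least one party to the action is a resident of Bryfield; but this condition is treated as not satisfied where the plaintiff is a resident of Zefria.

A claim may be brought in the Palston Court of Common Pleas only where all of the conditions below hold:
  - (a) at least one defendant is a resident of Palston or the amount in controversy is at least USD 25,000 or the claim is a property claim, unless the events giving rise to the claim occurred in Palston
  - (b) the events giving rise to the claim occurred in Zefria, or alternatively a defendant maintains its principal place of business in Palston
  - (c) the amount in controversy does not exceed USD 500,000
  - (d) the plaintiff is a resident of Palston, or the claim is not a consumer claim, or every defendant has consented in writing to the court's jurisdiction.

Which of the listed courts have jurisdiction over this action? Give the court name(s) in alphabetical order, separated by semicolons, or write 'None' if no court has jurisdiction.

the Palston Court of Common Pleas; the Provincial Court of Bryfield

The Provincial Court of Bryfield:
  (a) The amount in controversy is $146,000, within the 150,000 dollars ceiling, so this disjunct is met. Satisfied.
  (b) Rowan Holtz resides in Bryfield. Condition met.
  (c) Rowan Holtz resides in Bryfield. And the carve-out is inapplicable — the plaintiff resides in Velria, not Zefria. Satisfied.
  → Jurisdiction lies.
The Palston Court of Common Pleas:
  (a) The amount in controversy is USD 146,000, which meets the 25,000 dollars floor, so one alternative holds. Met.
  (b) The operative events occurred in Zefria, which satisfies one of the alternatives. Condition met.
  (c) The amount in controversy is $146,000, within the $500,000 ceiling. Condition met.
  (d) The claim is a property claim, not a consumer claim — that alternative is enough. Met.
  → The court has jurisdiction.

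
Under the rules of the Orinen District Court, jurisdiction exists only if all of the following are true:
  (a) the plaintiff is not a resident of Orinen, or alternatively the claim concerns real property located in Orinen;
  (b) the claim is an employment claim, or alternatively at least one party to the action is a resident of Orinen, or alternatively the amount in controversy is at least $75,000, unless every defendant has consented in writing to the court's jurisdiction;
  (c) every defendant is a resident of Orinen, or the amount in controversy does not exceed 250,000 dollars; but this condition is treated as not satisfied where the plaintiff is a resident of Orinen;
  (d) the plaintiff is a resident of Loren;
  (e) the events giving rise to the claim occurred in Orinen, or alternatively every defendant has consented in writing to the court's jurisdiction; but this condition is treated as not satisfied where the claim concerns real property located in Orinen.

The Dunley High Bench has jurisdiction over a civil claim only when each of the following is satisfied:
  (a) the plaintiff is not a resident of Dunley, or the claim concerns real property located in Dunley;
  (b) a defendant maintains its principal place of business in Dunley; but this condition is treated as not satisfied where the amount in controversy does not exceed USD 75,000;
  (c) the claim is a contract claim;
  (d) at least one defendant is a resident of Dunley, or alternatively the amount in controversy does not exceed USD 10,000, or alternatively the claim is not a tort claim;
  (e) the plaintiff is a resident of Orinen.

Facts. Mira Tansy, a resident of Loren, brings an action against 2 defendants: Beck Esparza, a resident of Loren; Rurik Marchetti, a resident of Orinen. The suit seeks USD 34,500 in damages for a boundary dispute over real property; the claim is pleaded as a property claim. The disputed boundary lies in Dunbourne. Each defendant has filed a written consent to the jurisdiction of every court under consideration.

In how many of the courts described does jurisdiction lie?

1

The Orinen District Court:
  (a) The plaintiff resides in Loren, which is not Orinen, so this disjunct is met. Satisfied.
  (b) Rurik Marchetti resides in Orinen, so one alternative holds. Satisfied.
  (c) The amount in controversy is 34,500 dollars, within the 250,000 dollars ceiling, so one alternative holds. The carve-out does not apply: the plaintiff resides in Loren, not Orinen. Satisfied.
  (d) The plaintiff resides in Loren. Met.
  (e) Every defendant has filed written consent, so this disjunct is met. And the carve-out is inapplicable — the property lies in Dunbourne, not Orinen. Met.
  → The court has jurisdiction.
The Dunley High Bench:
  (a) The plaintiff resides in Loren, which is not Dunley — that alternative is enough. Met.
  (b) No defendant is a corporation. Not met.
  (c) The claim is a property claim, not a contract claim. Fails.
  (d) The claim is a property claim, not a tort claim, which satisfies one of the alternatives. Satisfied.
  (e) The plaintiff resides in Loren, not Orinen. Fails.
  → Not every requirement is met — no jurisdiction.
Courts with jurisdiction: the Orinen District Court — 1 in total.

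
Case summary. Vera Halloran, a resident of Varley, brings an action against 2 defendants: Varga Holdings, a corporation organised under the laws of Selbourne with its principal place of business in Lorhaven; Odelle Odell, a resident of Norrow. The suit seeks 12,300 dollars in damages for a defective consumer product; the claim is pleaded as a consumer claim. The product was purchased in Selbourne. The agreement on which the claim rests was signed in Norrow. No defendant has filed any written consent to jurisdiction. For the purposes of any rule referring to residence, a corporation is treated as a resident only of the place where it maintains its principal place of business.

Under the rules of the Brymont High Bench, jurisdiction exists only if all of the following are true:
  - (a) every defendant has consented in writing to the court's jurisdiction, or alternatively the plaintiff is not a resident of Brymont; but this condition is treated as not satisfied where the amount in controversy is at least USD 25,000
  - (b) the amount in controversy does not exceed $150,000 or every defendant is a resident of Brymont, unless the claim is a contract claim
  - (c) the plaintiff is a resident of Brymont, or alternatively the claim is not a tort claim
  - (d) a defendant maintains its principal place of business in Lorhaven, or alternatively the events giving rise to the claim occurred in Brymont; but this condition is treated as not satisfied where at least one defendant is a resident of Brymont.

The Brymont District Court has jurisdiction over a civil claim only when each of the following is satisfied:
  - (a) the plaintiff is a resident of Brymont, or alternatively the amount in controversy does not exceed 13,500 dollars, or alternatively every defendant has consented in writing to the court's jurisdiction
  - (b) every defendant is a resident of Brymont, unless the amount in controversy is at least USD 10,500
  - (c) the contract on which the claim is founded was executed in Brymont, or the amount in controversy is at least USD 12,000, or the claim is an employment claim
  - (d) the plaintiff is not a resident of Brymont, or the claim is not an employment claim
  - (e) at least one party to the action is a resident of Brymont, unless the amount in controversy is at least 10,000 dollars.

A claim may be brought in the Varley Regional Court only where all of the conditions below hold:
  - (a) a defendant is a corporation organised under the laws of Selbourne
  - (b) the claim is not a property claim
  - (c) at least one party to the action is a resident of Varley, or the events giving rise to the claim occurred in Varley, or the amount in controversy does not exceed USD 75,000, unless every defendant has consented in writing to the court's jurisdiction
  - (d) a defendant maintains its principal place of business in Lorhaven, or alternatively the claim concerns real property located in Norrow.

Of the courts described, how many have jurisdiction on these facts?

3

The Brymont High Bench:
  (a) The plaintiff resides in Varley, which is not Brymont — that alternative is enough. The carve-out does not apply: the amount in controversy is 12,300 dollars, below the $25,000 floor. Condition met.
  (b) The amount in controversy is USD 12,300, within the $150,000 ceiling, so one alternative holds. Satisfied.
  (c) The claim is a consumer claim, not a tort claim — that alternative is enough. Satisfied.
  (d) Varga Holdings has its principal place of business in Lorhaven, so this disjunct is met. The exception is not triggered, since no defendant resides in Brymont (they reside in Lorhaven, Norrow). Satisfied.
  → All conditions met; jurisdiction exists.
The Brymont District Court:
  (a) The amount in controversy is $12,300, within the USD 13,500 ceiling — that alternative is enough. Satisfied.
  (b) The defendants reside as follows — Varga Holdings in Lorhaven, Odelle Odell in Norrow — not all in Brymont. However, the amount in controversy is $12,300, which meets the $10,500 floor, so the 'unless' proviso supplies this condition. Met.
  (c) The amount in controversy is 12,300 dollars, which meets the USD 12,000 floor, which satisfies one of the alternatives. Met.
  (d) The plaintiff resides in Varley, which is not Brymont, which satisfies one of the alternatives. Condition met.
  (e) No party resides in Brymont. But the amount in controversy is USD 12,300, which meets the USD 10,000 floor, and the 'unless' clause therefore excuses the requirement. Condition met.
  → The court has jurisdiction.
The Varley Regional Court:
  (a) Varga Holdings is organised under the laws of Selbourne. Met.
  (b) The claim is a consumer claim, not a property claim. Met.
  (c) Vera Halloran resides in Varley, so one alternative holds. Satisfied.
  (d) Varga Holdings has its principal place of business in Lorhaven, which satisfies one of the alternatives. Met.
  → Every requirement is satisfied — jurisdiction.
Courts with jurisdiction: the Brymont High Bench, the Brymont District Court, the Varley Regional Court — 3 in total.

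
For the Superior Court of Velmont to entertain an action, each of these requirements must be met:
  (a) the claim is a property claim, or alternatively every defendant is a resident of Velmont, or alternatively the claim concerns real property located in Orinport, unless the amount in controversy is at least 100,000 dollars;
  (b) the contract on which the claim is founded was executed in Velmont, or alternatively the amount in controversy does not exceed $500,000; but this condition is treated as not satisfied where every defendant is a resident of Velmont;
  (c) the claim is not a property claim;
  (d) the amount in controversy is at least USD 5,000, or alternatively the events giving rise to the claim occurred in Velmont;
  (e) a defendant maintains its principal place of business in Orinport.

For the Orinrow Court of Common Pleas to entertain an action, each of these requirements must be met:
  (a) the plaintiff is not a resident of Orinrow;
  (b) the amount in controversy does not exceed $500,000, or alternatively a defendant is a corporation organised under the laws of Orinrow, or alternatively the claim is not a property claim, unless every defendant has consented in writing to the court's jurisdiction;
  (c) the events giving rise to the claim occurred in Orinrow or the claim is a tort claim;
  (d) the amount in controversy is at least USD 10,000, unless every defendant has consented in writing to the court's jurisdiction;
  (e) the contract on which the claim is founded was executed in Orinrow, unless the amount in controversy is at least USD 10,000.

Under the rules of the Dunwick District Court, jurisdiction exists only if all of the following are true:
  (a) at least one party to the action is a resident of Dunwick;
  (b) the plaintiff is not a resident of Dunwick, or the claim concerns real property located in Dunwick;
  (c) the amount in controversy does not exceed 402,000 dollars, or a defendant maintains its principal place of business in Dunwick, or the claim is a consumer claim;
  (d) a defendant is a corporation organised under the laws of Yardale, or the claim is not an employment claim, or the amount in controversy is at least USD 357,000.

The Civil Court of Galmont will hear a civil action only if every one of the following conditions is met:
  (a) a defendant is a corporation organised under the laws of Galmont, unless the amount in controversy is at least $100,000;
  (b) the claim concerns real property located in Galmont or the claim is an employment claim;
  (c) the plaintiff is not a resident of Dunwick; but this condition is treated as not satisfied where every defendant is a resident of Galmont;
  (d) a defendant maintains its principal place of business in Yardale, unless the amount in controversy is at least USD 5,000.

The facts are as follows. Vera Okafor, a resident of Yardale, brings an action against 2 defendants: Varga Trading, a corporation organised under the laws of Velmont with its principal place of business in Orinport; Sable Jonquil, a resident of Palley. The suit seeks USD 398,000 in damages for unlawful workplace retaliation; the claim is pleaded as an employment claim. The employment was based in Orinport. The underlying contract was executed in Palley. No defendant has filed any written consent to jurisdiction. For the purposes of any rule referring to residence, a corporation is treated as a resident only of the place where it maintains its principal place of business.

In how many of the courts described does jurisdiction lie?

2

The Superior Court of Velmont:
  (a) The claim is an employment claim, not a property claim; the defendants reside as follows — Varga Trading in Orinport, Sable Jonquil in Palley — not all in Velmont; the claim does not concern real property — every alternative fails. The proviso rescues it, though: the amount in controversy is $398,000, which meets the USD 100,000 floor. Met.
  (b) The amount in controversy is $398,000, within the USD 500,000 ceiling, which satisfies one of the alternatives. The carve-out does not apply: the defendants reside as follows — Varga Trading in Orinport, Sable Jonquil in Palley — not all in Velmont. Satisfied.
  (c) The claim is an employment claim, not a property claim. Condition met.
  (d) The amount in controversy is 398,000 dollars, which meets the USD 5,000 floor, which satisfies one of the alternatives. Met.
  (e) Varga Trading has its principal place of business in Orinport. Condition met.
  → Jurisdiction lies.
The Orinrow Court of Common Pleas:
  (a) The plaintiff resides in Yardale, which is not Orinrow. Met.
  (b) The amount in controversy is USD 398,000, within the 500,000 dollars ceiling, so this disjunct is met. Condition met.
  (c) The operative events occurred in Orinport, not Orinrow; the claim is an employment claim, not a tort claim — no alternative holds. Condition not met.
  (d) The amount in controversy is $398,000, which meets the $10,000 floor. Met.
  (e) The contract was executed in Palley, not Orinrow. The proviso rescues it, though: the amount in controversy is USD 398,000, which meets the $10,000 floor. Met.
  → The court lacks jurisdiction.
The Dunwick District Court:
  (a) No party resides in Dunwick. Not met.
  (b) The plaintiff resides in Yardale, which is not Dunwick — that alternative is enough. Condition met.
  (c) The amount in controversy is $398,000, within the 402,000 dollars ceiling, so one alternative holds. Satisfied.
  (d) The amount in controversy is USD 398,000, which meets the 357,000 dollars floor, which satisfies one of the alternatives. Met.
  → The court lacks jurisdiction.
The Civil Court of Galmont:
  (a) The corporate defendant(s) are organised in Velmont, not Galmont. But the amount in controversy is 398,000 dollars, which meets the USD 100,000 floor, and the 'unless' clause therefore excuses the requirement. Satisfied.
  (b) The claim is an employment claim, which satisfies one of the alternatives. Condition met.
  (c) The plaintiff resides in Yardale, which is not Dunwick. The carve-out does not apply: the defendants reside as follows — Varga Trading in Orinport, Sable Jonquil in Palley — not all in Galmont. Satisfied.
  (d) The corporate defendant(s) have their principal place of business in Orinport, not Yardale. The proviso rescues it, though: the amount in controversy is USD 398,000, which meets the $5,000 floor. Satisfied.
  → All conditions met; jurisdiction exists.
Courts with jurisdiction: the Superior Court of Velmont, the Civil Court of Galmont — 2 in total.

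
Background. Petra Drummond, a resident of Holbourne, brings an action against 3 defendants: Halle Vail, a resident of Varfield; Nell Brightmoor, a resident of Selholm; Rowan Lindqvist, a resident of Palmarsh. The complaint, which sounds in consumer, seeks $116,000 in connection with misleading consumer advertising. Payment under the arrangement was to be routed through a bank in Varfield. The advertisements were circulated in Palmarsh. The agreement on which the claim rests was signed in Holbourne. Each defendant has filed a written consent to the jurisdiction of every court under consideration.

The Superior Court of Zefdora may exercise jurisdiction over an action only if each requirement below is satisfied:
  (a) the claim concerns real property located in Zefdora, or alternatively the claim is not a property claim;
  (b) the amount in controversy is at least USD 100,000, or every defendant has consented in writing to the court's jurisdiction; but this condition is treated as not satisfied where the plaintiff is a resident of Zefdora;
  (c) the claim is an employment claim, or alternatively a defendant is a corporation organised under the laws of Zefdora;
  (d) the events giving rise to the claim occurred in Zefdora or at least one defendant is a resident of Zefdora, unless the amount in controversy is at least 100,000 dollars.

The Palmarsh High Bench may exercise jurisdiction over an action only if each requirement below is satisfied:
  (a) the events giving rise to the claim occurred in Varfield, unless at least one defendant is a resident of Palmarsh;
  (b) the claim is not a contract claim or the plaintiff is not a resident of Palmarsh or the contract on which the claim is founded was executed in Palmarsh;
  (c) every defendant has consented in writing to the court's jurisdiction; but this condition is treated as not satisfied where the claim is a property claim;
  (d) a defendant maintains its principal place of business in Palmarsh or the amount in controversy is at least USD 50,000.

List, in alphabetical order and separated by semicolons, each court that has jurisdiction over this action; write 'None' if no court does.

the Palmarsh High Bench

The Superior Court of Zefdora:
  (a) The claim is a consumer claim, not a property claim — that alternative is enough. Satisfied.
  (b) The amount in controversy is USD 116,000, which meets the 100,000 dollars floor, which satisfies one of the alternatives. The exception is not triggered, since the plaintiff resides in Holbourne, not Zefdora. Condition met.
  (c) The claim is a consumer claim, not an employment claim; no defendant is a corporation — none of the alternatives is met. Condition not met.
  (d) The operative events occurred in Palmarsh, not Zefdora; no defendant resides in Zefdora (they reside in Varfield, Selholm, Palmarsh) — none of the alternatives is met. The proviso rescues it, though: the amount in controversy is 116,000 dollars, which meets the 100,000 dollars floor. Satisfied.
  → At least one condition fails; no jurisdiction.
The Palmarsh High Bench:
  (a) The operative events occurred in Palmarsh, not Varfield. But Rowan Lindqvist resides in Palmarsh, and the 'unless' clause therefore excuses the requirement. Condition met.
  (b) The claim is a consumer claim, not a contract claim, so this disjunct is met. Condition met.
  (c) Every defendant has filed written consent. The carve-out does not apply: the claim is a consumer claim, not a property claim. Condition met.
  (d) The amount in controversy is USD 116,000, which meets the 50,000 dollars floor — that alternative is enough. Satisfied.
  → The court has jurisdiction.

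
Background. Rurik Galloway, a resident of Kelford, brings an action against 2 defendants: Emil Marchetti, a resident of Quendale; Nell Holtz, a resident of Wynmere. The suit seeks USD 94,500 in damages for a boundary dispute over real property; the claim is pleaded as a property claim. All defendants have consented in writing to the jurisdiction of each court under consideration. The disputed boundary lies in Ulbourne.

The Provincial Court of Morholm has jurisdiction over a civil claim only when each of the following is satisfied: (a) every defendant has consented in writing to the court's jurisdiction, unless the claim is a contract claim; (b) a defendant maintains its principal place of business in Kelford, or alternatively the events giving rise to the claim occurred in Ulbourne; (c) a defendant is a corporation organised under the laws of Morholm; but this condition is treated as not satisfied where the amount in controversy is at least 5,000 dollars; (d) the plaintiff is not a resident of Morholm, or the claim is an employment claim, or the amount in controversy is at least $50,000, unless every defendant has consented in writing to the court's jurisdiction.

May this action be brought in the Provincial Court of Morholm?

The Provincial Court of Morholm:
  (a) Every defendant has filed written consent. Satisfied.
  (b) The operative events occurred in Ulbourne — that alternative is enough. Met.
  (c) No defendant is a corporation. Not satisfied.
  (d) The plaintiff resides in Kelford, which is not Morholm, so one alternative holds. Condition met.
  → The court lacks jurisdiction.

No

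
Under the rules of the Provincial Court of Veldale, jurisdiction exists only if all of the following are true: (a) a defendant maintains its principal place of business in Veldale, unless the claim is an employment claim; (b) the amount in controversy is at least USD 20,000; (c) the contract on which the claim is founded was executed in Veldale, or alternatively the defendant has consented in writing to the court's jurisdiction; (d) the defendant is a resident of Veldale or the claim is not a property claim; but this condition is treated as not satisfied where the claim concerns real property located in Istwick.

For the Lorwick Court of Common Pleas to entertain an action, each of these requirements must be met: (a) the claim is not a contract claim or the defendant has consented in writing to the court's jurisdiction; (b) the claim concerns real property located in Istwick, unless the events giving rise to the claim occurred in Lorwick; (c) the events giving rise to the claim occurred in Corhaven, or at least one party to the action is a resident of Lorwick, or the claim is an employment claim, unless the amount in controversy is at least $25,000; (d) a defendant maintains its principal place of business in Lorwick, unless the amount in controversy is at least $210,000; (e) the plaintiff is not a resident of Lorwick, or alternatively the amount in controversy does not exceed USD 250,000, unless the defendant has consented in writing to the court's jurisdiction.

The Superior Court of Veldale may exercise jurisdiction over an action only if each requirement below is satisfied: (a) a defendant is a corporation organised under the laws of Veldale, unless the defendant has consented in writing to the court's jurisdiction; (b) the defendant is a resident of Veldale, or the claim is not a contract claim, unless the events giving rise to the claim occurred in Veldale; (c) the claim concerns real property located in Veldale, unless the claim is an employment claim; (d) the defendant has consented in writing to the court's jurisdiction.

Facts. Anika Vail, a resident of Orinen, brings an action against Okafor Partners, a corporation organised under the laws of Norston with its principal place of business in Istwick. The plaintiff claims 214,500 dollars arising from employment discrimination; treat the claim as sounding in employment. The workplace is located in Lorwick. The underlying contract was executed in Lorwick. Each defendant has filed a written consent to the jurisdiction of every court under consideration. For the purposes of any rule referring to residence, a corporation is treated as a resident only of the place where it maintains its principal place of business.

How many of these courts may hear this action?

3

The Provincial Court of Veldale:
  (a) The corporate defendant(s) have their principal place of business in Istwick, not Veldale. However, the claim is an employment claim, so the 'unless' proviso supplies this condition. Satisfied.
  (b) The amount in controversy is 214,500 dollars, which meets the 20,000 dollars floor. Met.
  (c) Every defendant has filed written consent, so one alternative holds. Met.
  (d) The claim is an employment claim, not a property claim, so one alternative holds. The exception is not triggered, since the claim does not concern real property. Met.
  → All conditions met; jurisdiction exists.
The Lorwick Court of Common Pleas:
  (a) The claim is an employment claim, not a contract claim — that alternative is enough. Met.
  (b) The claim does not concern real property. But the operative events occurred in Lorwick, and the 'unless' clause therefore excuses the requirement. Condition met.
  (c) The claim is an employment claim — that alternative is enough. Met.
  (d) The corporate defendant(s) have their principal place of business in Istwick, not Lorwick. The proviso rescues it, though: the amount in controversy is 214,500 dollars, which meets the $210,000 floor. Condition met.
  (e) The plaintiff resides in Orinen, which is not Lorwick, so one alternative holds. Condition met.
  → The court has jurisdiction.
The Superior Court of Veldale:
  (a) The corporate defendant(s) are organised in Norston, not Veldale. But every defendant has filed written consent, and the 'unless' clause therefore excuses the requirement. Met.
  (b) The claim is an employment claim, not a contract claim, which satisfies one of the alternatives. Condition met.
  (c) The claim does not concern real property. However, the claim is an employment claim, so the 'unless' proviso supplies this condition. Condition met.
  (d) Every defendant has filed written consent. Met.
  → Every requirement is satisfied — jurisdiction.
Courts with jurisdiction: the Provincial Court of Veldale, the Lorwick Court of Common Pleas, the Superior Court of Veldale — 3 in total.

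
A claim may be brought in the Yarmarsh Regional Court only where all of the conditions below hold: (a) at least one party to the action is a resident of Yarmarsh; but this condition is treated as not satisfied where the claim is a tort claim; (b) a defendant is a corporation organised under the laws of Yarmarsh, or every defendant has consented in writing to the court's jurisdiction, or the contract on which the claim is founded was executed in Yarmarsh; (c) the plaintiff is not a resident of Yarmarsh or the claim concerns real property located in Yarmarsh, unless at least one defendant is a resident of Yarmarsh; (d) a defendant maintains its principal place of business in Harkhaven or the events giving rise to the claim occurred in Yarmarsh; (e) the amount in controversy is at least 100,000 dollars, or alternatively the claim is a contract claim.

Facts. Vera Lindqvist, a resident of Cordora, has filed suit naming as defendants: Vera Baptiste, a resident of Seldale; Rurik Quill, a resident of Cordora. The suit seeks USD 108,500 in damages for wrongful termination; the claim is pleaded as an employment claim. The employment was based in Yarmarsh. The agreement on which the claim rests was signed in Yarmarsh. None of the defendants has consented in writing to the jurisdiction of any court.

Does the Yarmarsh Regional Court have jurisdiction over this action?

The Yarmarsh Regional Court:
  (a) No party resides in Yarmarsh. Not met.
  (b) The contract was executed in Yarmarsh, so one alternative holds. Satisfied.
  (c) The plaintiff resides in Cordora, which is not Yarmarsh, so this disjunct is met. Satisfied.
  (d) The operative events occurred in Yarmarsh, which satisfies one of the alternatives. Satisfied.
  (e) The amount in controversy is $108,500, which meets the $100,000 floor — that alternative is enough. Satisfied.
  → The court lacks jurisdiction.

No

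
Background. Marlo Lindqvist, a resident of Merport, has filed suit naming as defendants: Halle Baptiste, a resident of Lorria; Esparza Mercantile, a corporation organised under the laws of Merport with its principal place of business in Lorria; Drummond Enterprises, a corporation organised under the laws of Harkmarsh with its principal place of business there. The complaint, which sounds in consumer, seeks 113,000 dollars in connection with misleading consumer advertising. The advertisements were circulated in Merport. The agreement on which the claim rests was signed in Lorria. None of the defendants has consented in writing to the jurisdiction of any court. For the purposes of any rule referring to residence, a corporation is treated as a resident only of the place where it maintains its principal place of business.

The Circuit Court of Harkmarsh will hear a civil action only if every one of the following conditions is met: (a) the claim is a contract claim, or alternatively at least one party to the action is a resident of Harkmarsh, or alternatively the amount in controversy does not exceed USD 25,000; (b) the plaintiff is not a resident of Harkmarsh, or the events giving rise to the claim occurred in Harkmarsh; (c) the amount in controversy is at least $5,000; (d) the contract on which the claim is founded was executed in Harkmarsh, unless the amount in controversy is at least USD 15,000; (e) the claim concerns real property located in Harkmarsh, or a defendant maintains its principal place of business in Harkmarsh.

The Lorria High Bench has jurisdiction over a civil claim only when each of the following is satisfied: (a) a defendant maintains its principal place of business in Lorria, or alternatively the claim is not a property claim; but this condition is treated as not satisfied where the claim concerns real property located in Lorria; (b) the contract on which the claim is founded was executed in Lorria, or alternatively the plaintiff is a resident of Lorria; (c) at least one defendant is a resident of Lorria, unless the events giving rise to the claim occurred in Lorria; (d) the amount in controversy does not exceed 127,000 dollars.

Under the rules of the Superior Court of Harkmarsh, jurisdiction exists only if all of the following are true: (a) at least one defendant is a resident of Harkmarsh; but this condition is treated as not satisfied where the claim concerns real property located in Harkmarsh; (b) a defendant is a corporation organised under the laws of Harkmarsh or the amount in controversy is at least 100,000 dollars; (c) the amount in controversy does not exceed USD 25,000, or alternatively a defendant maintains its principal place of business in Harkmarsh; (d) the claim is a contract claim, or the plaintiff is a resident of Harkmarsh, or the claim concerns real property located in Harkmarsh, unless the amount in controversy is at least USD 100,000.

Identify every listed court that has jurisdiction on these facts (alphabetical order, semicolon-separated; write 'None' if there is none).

The Circuit Court of Harkmarsh:
  (a) Drummond Enterprises resides in Harkmarsh — that alternative is enough. Satisfied.
  (b) The plaintiff resides in Merport, which is not Harkmarsh, so this disjunct is met. Met.
  (c) The amount in controversy is 113,000 dollars, which meets the USD 5,000 floor. Condition met.
  (d) The contract was executed in Lorria, not Harkmarsh. The proviso rescues it, though: the amount in controversy is USD 113,000, which meets the USD 15,000 floor. Condition met.
  (e) Drummond Enterprises has its principal place of business in Harkmarsh — that alternative is enough. Condition met.
  → All conditions met; jurisdiction exists.
The Lorria High Bench:
  (a) Esparza Mercantile has its principal place of business in Lorria — that alternative is enough. The carve-out does not apply: the claim does not concern real property. Satisfied.
  (b) The contract was executed in Lorria, which satisfies one of the alternatives. Met.
  (c) Halle Baptiste resides in Lorria. Satisfied.
  (d) The amount in controversy is 113,000 dollars, within the $127,000 ceiling. Met.
  → All conditions met; jurisdiction exists.
The Superior Court of Harkmarsh:
  (a) Drummond Enterprises resides in Harkmarsh. The carve-out does not apply: the claim does not concern real property. Condition met.
  (b) Drummond Enterprises is organised under the laws of Harkmarsh, so this disjunct is met. Condition met.
  (c) Drummond Enterprises has its principal place of business in Harkmarsh, so this disjunct is met. Satisfied.
  (d) The claim is a consumer claim, not a contract claim; the plaintiff resides in Merport, not Harkmarsh; the claim does not concern real property — none of the alternatives is met. However, the amount in controversy is $113,000, which meets the 100,000 dollars floor, so the 'unless' proviso supplies this condition. Met.
  → All conditions met; jurisdiction exists.

the Circuit Court of Harkmarsh; the Lorria High Bench; the Superior Court of Harkmarsh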